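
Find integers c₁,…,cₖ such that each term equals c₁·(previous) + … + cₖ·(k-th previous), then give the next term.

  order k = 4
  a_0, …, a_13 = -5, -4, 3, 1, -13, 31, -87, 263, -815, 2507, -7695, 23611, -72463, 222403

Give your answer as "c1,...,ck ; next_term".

-3,0,0,2 ; -682599

  a_4 = -3·1 + 0·3 + 0·-4 + 2·-5 = -13
  a_5 = -3·-13 + 0·1 + 0·3 + 2·-4 = 31
  a_6 = -3·31 + 0·-13 + 0·1 + 2·3 = -87
  a_7 = -3·-87 + 0·31 + 0·-13 + 2·1 = 263
  a_8 = -3·263 + 0·-87 + 0·31 + 2·-13 = -815
  a_9 = -3·-815 + 0·263 + 0·-87 + 2·31 = 2507
  a_10 = -3·2507 + 0·-815 + 0·263 + 2·-87 = -7695
  a_11 = -3·-7695 + 0·2507 + 0·-815 + 2·263 = 23611
  a_12 = -3·23611 + 0·-7695 + 0·2507 + 2·-815 = -72463
  a_13 = -3·-72463 + 0·23611 + 0·-7695 + 2·2507 = 222403
  a_14 = -3·222403 + 0·-72463 + 0·23611 + 2·-7695 = -682599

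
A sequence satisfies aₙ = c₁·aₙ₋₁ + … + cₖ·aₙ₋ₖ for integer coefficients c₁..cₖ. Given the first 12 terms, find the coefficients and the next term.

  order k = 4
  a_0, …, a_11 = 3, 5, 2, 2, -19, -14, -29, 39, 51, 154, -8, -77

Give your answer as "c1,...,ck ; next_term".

0,1,-3,-2 ; -572

  a_4 = 0·2 + 1·2 + -3·5 + -2·3 = -19
  a_5 = 0·-19 + 1·2 + -3·2 + -2·5 = -14
  a_6 = 0·-14 + 1·-19 + -3·2 + -2·2 = -29
  a_7 = 0·-29 + 1·-14 + -3·-19 + -2·2 = 39
  a_8 = 0·39 + 1·-29 + -3·-14 + -2·-19 = 51
  a_9 = 0·51 + 1·39 + -3·-29 + -2·-14 = 154
  a_10 = 0·154 + 1·51 + -3·39 + -2·-29 = -8
  a_11 = 0·-8 + 1·154 + -3·51 + -2·39 = -77
  a_12 = 0·-77 + 1·-8 + -3·154 + -2·51 = -572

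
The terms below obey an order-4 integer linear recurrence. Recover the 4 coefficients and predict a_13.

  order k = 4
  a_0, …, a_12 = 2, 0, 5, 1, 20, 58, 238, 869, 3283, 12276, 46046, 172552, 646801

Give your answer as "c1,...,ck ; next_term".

3,3,-1,1 ; 2424289

  a_4 = 3·1 + 3·5 + -1·0 + 1·2 = 20
  a_5 = 3·20 + 3·1 + -1·5 + 1·0 = 58
  a_6 = 3·58 + 3·20 + -1·1 + 1·5 = 238
  a_7 = 3·238 + 3·58 + -1·20 + 1·1 = 869
  a_8 = 3·869 + 3·238 + -1·58 + 1·20 = 3283
  a_9 = 3·3283 + 3·869 + -1·238 + 1·58 = 12276
  a_10 = 3·12276 + 3·3283 + -1·869 + 1·238 = 46046
  a_11 = 3·46046 + 3·12276 + -1·3283 + 1·869 = 172552
  a_12 = 3·172552 + 3·46046 + -1·12276 + 1·3283 = 646801
  a_13 = 3·646801 + 3·172552 + -1·46046 + 1·12276 = 2424289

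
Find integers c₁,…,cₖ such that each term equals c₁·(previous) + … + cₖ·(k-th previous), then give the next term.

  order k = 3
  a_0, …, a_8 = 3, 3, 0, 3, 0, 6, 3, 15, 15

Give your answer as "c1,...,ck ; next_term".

1,2,-1 ; 42

  a_3 = 1·0 + 2·3 + -1·3 = 3
  a_4 = 1·3 + 2·0 + -1·3 = 0
  a_5 = 1·0 + 2·3 + -1·0 = 6
  a_6 = 1·6 + 2·0 + -1·3 = 3
  a_7 = 1·3 + 2·6 + -1·0 = 15
  a_8 = 1·15 + 2·3 + -1·6 = 15
  a_9 = 1·15 + 2·15 + -1·3 = 42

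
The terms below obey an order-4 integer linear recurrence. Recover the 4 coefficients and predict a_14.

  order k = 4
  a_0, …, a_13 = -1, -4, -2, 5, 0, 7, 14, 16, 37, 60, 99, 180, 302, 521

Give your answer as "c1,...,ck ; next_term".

  a_4 = 1·5 + 1·-2 + 1·-4 + -1·-1 = 0
  a_5 = 1·0 + 1·5 + 1·-2 + -1·-4 = 7
  a_6 = 1·7 + 1·0 + 1·5 + -1·-2 = 14
  a_7 = 1·14 + 1·7 + 1·0 + -1·5 = 16
  a_8 = 1·16 + 1·14 + 1·7 + -1·0 = 37
  a_9 = 1·37 + 1·16 + 1·14 + -1·7 = 60
  a_10 = 1·60 + 1·37 + 1·16 + -1·14 = 99
  a_11 = 1·99 + 1·60 + 1·37 + -1·16 = 180
  a_12 = 1·180 + 1·99 + 1·60 + -1·37 = 302
  a_13 = 1·302 + 1·180 + 1·99 + -1·60 = 521
  a_14 = 1·521 + 1·302 + 1·180 + -1·99 = 904

1,1,1,-1 ; 904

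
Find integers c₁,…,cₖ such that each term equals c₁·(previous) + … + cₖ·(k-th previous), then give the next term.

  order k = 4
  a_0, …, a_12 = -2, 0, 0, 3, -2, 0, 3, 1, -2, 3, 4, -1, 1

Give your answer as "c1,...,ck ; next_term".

0,0,1,1 ; 7

  a_4 = 0·3 + 0·0 + 1·0 + 1·-2 = -2
  a_5 = 0·-2 + 0·3 + 1·0 + 1·0 = 0
  a_6 = 0·0 + 0·-2 + 1·3 + 1·0 = 3
  a_7 = 0·3 + 0·0 + 1·-2 + 1·3 = 1
  a_8 = 0·1 + 0·3 + 1·0 + 1·-2 = -2
  a_9 = 0·-2 + 0·1 + 1·3 + 1·0 = 3
  a_10 = 0·3 + 0·-2 + 1·1 + 1·3 = 4
  a_11 = 0·4 + 0·3 + 1·-2 + 1·1 = -1
  a_12 = 0·-1 + 0·4 + 1·3 + 1·-2 = 1
  a_13 = 0·1 + 0·-1 + 1·4 + 1·3 = 7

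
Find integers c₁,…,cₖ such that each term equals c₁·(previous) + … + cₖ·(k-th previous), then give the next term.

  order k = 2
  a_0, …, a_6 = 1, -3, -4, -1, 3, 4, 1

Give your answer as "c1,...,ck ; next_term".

  a_2 = 1·-3 + -1·1 = -4
  a_3 = 1·-4 + -1·-3 = -1
  a_4 = 1·-1 + -1·-4 = 3
  a_5 = 1·3 + -1·-1 = 4
  a_6 = 1·4 + -1·3 = 1
  a_7 = 1·1 + -1·4 = -3

1,-1 ; -3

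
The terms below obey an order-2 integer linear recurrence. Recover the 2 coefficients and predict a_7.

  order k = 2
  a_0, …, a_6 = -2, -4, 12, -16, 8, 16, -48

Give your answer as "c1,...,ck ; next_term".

  a_2 = -2·-4 + -2·-2 = 12
  a_3 = -2·12 + -2·-4 = -16
  a_4 = -2·-16 + -2·12 = 8
  a_5 = -2·8 + -2·-16 = 16
  a_6 = -2·16 + -2·8 = -48
  a_7 = -2·-48 + -2·16 = 64

-2,-2 ; 64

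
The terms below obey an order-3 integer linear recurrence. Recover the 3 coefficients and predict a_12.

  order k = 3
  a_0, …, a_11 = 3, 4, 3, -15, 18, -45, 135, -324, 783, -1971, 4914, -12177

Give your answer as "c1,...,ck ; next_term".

  a_3 = -2·3 + 0·4 + -3·3 = -15
  a_4 = -2·-15 + 0·3 + -3·4 = 18
  a_5 = -2·18 + 0·-15 + -3·3 = -45
  a_6 = -2·-45 + 0·18 + -3·-15 = 135
  a_7 = -2·135 + 0·-45 + -3·18 = -324
  a_8 = -2·-324 + 0·135 + -3·-45 = 783
  a_9 = -2·783 + 0·-324 + -3·135 = -1971
  a_10 = -2·-1971 + 0·783 + -3·-324 = 4914
  a_11 = -2·4914 + 0·-1971 + -3·783 = -12177
  a_12 = -2·-12177 + 0·4914 + -3·-1971 = 30267

-2,0,-3 ; 30267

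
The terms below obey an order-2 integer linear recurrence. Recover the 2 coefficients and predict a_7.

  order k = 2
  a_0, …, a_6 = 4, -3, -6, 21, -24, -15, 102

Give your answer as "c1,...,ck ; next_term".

-2,-3 ; -159

  a_2 = -2·-3 + -3·4 = -6
  a_3 = -2·-6 + -3·-3 = 21
  a_4 = -2·21 + -3·-6 = -24
  a_5 = -2·-24 + -3·21 = -15
  a_6 = -2·-15 + -3·-24 = 102
  a_7 = -2·102 + -3·-15 = -159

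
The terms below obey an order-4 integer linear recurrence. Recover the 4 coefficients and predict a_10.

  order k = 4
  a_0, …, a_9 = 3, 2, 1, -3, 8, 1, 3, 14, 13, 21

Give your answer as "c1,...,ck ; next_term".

0,1,2,1 ; 44

  a_4 = 0·-3 + 1·1 + 2·2 + 1·3 = 8
  a_5 = 0·8 + 1·-3 + 2·1 + 1·2 = 1
  a_6 = 0·1 + 1·8 + 2·-3 + 1·1 = 3
  a_7 = 0·3 + 1·1 + 2·8 + 1·-3 = 14
  a_8 = 0·14 + 1·3 + 2·1 + 1·8 = 13
  a_9 = 0·13 + 1·14 + 2·3 + 1·1 = 21
  a_10 = 0·21 + 1·13 + 2·14 + 1·3 = 44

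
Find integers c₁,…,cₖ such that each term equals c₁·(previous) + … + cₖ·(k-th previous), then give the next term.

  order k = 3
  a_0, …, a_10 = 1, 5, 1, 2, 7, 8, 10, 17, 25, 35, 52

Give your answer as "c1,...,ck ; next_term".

  a_3 = 1·1 + 0·5 + 1·1 = 2
  a_4 = 1·2 + 0·1 + 1·5 = 7
  a_5 = 1·7 + 0·2 + 1·1 = 8
  a_6 = 1·8 + 0·7 + 1·2 = 10
  a_7 = 1·10 + 0·8 + 1·7 = 17
  a_8 = 1·17 + 0·10 + 1·8 = 25
  a_9 = 1·25 + 0·17 + 1·10 = 35
  a_10 = 1·35 + 0·25 + 1·17 = 52
  a_11 = 1·52 + 0·35 + 1·25 = 77

1,0,1 ; 77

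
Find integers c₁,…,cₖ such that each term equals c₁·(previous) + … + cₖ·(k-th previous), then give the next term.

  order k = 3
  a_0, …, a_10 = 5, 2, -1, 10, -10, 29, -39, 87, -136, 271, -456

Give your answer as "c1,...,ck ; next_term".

  a_3 = -1·-1 + 2·2 + 1·5 = 10
  a_4 = -1·10 + 2·-1 + 1·2 = -10
  a_5 = -1·-10 + 2·10 + 1·-1 = 29
  a_6 = -1·29 + 2·-10 + 1·10 = -39
  a_7 = -1·-39 + 2·29 + 1·-10 = 87
  a_8 = -1·87 + 2·-39 + 1·29 = -136
  a_9 = -1·-136 + 2·87 + 1·-39 = 271
  a_10 = -1·271 + 2·-136 + 1·87 = -456
  a_11 = -1·-456 + 2·271 + 1·-136 = 862

-1,2,1 ; 862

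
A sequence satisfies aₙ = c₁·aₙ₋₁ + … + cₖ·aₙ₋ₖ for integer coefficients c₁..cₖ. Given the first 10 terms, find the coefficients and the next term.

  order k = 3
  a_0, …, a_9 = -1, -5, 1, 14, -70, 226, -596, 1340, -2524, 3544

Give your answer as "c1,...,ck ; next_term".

-4,-4,2 ; -1400

  a_3 = -4·1 + -4·-5 + 2·-1 = 14
  a_4 = -4·14 + -4·1 + 2·-5 = -70
  a_5 = -4·-70 + -4·14 + 2·1 = 226
  a_6 = -4·226 + -4·-70 + 2·14 = -596
  a_7 = -4·-596 + -4·226 + 2·-70 = 1340
  a_8 = -4·1340 + -4·-596 + 2·226 = -2524
  a_9 = -4·-2524 + -4·1340 + 2·-596 = 3544
  a_10 = -4·3544 + -4·-2524 + 2·1340 = -1400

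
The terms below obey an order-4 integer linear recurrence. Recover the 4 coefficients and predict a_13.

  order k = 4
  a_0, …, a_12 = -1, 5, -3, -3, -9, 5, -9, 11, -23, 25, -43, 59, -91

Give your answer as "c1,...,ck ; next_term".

0,1,-1,1 ; 127

  a_4 = 0·-3 + 1·-3 + -1·5 + 1·-1 = -9
  a_5 = 0·-9 + 1·-3 + -1·-3 + 1·5 = 5
  a_6 = 0·5 + 1·-9 + -1·-3 + 1·-3 = -9
  a_7 = 0·-9 + 1·5 + -1·-9 + 1·-3 = 11
  a_8 = 0·11 + 1·-9 + -1·5 + 1·-9 = -23
  a_9 = 0·-23 + 1·11 + -1·-9 + 1·5 = 25
  a_10 = 0·25 + 1·-23 + -1·11 + 1·-9 = -43
  a_11 = 0·-43 + 1·25 + -1·-23 + 1·11 = 59
  a_12 = 0·59 + 1·-43 + -1·25 + 1·-23 = -91
  a_13 = 0·-91 + 1·59 + -1·-43 + 1·25 = 127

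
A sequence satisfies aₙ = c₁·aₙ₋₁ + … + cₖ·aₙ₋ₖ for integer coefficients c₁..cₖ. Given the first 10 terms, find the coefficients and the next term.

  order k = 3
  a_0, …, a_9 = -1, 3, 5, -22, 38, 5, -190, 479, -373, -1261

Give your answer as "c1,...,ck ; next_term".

-2,-3,3 ; 5078

  a_3 = -2·5 + -3·3 + 3·-1 = -22
  a_4 = -2·-22 + -3·5 + 3·3 = 38
  a_5 = -2·38 + -3·-22 + 3·5 = 5
  a_6 = -2·5 + -3·38 + 3·-22 = -190
  a_7 = -2·-190 + -3·5 + 3·38 = 479
  a_8 = -2·479 + -3·-190 + 3·5 = -373
  a_9 = -2·-373 + -3·479 + 3·-190 = -1261
  a_10 = -2·-1261 + -3·-373 + 3·479 = 5078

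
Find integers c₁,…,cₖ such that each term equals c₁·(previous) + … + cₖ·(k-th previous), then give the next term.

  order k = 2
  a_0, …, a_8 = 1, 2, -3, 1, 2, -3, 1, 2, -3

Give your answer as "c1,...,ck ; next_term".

  a_2 = -1·2 + -1·1 = -3
  a_3 = -1·-3 + -1·2 = 1
  a_4 = -1·1 + -1·-3 = 2
  a_5 = -1·2 + -1·1 = -3
  a_6 = -1·-3 + -1·2 = 1
  a_7 = -1·1 + -1·-3 = 2
  a_8 = -1·2 + -1·1 = -3
  a_9 = -1·-3 + -1·2 = 1

-1,-1 ; 1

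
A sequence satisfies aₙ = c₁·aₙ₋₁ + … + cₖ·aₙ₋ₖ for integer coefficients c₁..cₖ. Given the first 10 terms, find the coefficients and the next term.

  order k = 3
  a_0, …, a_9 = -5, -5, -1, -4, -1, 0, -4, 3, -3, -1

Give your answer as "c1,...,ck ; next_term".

-1,0,1 ; 4

  a_3 = -1·-1 + 0·-5 + 1·-5 = -4
  a_4 = -1·-4 + 0·-1 + 1·-5 = -1
  a_5 = -1·-1 + 0·-4 + 1·-1 = 0
  a_6 = -1·0 + 0·-1 + 1·-4 = -4
  a_7 = -1·-4 + 0·0 + 1·-1 = 3
  a_8 = -1·3 + 0·-4 + 1·0 = -3
  a_9 = -1·-3 + 0·3 + 1·-4 = -1
  a_10 = -1·-1 + 0·-3 + 1·3 = 4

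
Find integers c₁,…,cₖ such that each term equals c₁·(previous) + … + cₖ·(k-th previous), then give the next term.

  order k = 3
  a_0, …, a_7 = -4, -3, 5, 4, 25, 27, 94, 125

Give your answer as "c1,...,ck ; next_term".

1,3,-2 ; 353

  a_3 = 1·5 + 3·-3 + -2·-4 = 4
  a_4 = 1·4 + 3·5 + -2·-3 = 25
  a_5 = 1·25 + 3·4 + -2·5 = 27
  a_6 = 1·27 + 3·25 + -2·4 = 94
  a_7 = 1·94 + 3·27 + -2·25 = 125
  a_8 = 1·125 + 3·94 + -2·27 = 353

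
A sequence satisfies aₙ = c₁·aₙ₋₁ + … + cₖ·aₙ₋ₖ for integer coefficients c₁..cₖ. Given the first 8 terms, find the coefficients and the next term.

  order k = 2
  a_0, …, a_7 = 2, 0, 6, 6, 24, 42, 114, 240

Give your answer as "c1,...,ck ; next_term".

1,3 ; 582

  a_2 = 1·0 + 3·2 = 6
  a_3 = 1·6 + 3·0 = 6
  a_4 = 1·6 + 3·6 = 24
  a_5 = 1·24 + 3·6 = 42
  a_6 = 1·42 + 3·24 = 114
  a_7 = 1·114 + 3·42 = 240
  a_8 = 1·240 + 3·114 = 582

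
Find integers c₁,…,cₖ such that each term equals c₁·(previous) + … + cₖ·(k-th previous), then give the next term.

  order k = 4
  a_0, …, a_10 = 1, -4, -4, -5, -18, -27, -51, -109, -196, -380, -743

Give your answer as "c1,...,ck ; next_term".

  a_4 = 1·-5 + 1·-4 + 2·-4 + -1·1 = -18
  a_5 = 1·-18 + 1·-5 + 2·-4 + -1·-4 = -27
  a_6 = 1·-27 + 1·-18 + 2·-5 + -1·-4 = -51
  a_7 = 1·-51 + 1·-27 + 2·-18 + -1·-5 = -109
  a_8 = 1·-109 + 1·-51 + 2·-27 + -1·-18 = -196
  a_9 = 1·-196 + 1·-109 + 2·-51 + -1·-27 = -380
  a_10 = 1·-380 + 1·-196 + 2·-109 + -1·-51 = -743
  a_11 = 1·-743 + 1·-380 + 2·-196 + -1·-109 = -1406

1,1,2,-1 ; -1406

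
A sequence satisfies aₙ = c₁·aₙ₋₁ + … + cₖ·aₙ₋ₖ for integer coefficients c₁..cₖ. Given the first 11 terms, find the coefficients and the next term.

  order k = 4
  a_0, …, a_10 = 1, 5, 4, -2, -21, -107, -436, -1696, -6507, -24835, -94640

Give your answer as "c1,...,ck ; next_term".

4,0,-2,-3 ; -360458

  a_4 = 4·-2 + 0·4 + -2·5 + -3·1 = -21
  a_5 = 4·-21 + 0·-2 + -2·4 + -3·5 = -107
  a_6 = 4·-107 + 0·-21 + -2·-2 + -3·4 = -436
  a_7 = 4·-436 + 0·-107 + -2·-21 + -3·-2 = -1696
  a_8 = 4·-1696 + 0·-436 + -2·-107 + -3·-21 = -6507
  a_9 = 4·-6507 + 0·-1696 + -2·-436 + -3·-107 = -24835
  a_10 = 4·-24835 + 0·-6507 + -2·-1696 + -3·-436 = -94640
  a_11 = 4·-94640 + 0·-24835 + -2·-6507 + -3·-1696 = -360458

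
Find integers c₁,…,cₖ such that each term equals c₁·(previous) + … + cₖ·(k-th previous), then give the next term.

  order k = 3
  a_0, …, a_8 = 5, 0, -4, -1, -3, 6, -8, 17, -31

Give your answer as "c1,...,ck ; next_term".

  a_3 = -1·-4 + 1·0 + -1·5 = -1
  a_4 = -1·-1 + 1·-4 + -1·0 = -3
  a_5 = -1·-3 + 1·-1 + -1·-4 = 6
  a_6 = -1·6 + 1·-3 + -1·-1 = -8
  a_7 = -1·-8 + 1·6 + -1·-3 = 17
  a_8 = -1·17 + 1·-8 + -1·6 = -31
  a_9 = -1·-31 + 1·17 + -1·-8 = 56

-1,1,-1 ; 56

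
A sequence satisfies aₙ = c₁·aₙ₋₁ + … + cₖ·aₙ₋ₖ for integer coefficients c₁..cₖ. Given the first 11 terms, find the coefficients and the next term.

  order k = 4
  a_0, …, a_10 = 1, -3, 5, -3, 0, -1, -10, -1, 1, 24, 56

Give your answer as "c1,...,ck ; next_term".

  a_4 = 1·-3 + 0·5 + -2·-3 + -3·1 = 0
  a_5 = 1·0 + 0·-3 + -2·5 + -3·-3 = -1
  a_6 = 1·-1 + 0·0 + -2·-3 + -3·5 = -10
  a_7 = 1·-10 + 0·-1 + -2·0 + -3·-3 = -1
  a_8 = 1·-1 + 0·-10 + -2·-1 + -3·0 = 1
  a_9 = 1·1 + 0·-1 + -2·-10 + -3·-1 = 24
  a_10 = 1·24 + 0·1 + -2·-1 + -3·-10 = 56
  a_11 = 1·56 + 0·24 + -2·1 + -3·-1 = 57

1,0,-2,-3 ; 57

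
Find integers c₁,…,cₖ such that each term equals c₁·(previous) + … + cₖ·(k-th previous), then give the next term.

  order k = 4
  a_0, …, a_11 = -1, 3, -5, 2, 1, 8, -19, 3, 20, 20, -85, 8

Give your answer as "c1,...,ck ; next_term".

  a_4 = -1·2 + -2·-5 + -2·3 + 1·-1 = 1
  a_5 = -1·1 + -2·2 + -2·-5 + 1·3 = 8
  a_6 = -1·8 + -2·1 + -2·2 + 1·-5 = -19
  a_7 = -1·-19 + -2·8 + -2·1 + 1·2 = 3
  a_8 = -1·3 + -2·-19 + -2·8 + 1·1 = 20
  a_9 = -1·20 + -2·3 + -2·-19 + 1·8 = 20
  a_10 = -1·20 + -2·20 + -2·3 + 1·-19 = -85
  a_11 = -1·-85 + -2·20 + -2·20 + 1·3 = 8
  a_12 = -1·8 + -2·-85 + -2·20 + 1·20 = 142

-1,-2,-2,1 ; 142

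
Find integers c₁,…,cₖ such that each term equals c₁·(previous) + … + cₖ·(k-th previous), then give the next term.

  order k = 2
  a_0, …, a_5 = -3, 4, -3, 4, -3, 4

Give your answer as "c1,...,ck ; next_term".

  a_2 = 0·4 + 1·-3 = -3
  a_3 = 0·-3 + 1·4 = 4
  a_4 = 0·4 + 1·-3 = -3
  a_5 = 0·-3 + 1·4 = 4
  a_6 = 0·4 + 1·-3 = -3

0,1 ; -3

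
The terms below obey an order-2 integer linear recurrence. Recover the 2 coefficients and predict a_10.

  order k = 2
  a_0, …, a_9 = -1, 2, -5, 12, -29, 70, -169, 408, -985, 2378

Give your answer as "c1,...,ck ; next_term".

-2,1 ; -5741

  a_2 = -2·2 + 1·-1 = -5
  a_3 = -2·-5 + 1·2 = 12
  a_4 = -2·12 + 1·-5 = -29
  a_5 = -2·-29 + 1·12 = 70
  a_6 = -2·70 + 1·-29 = -169
  a_7 = -2·-169 + 1·70 = 408
  a_8 = -2·408 + 1·-169 = -985
  a_9 = -2·-985 + 1·408 = 2378
  a_10 = -2·2378 + 1·-985 = -5741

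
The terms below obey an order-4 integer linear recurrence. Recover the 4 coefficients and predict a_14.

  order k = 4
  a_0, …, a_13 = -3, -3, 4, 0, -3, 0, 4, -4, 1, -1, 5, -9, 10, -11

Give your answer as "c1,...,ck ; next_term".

-1,0,0,1 ; 16

  a_4 = -1·0 + 0·4 + 0·-3 + 1·-3 = -3
  a_5 = -1·-3 + 0·0 + 0·4 + 1·-3 = 0
  a_6 = -1·0 + 0·-3 + 0·0 + 1·4 = 4
  a_7 = -1·4 + 0·0 + 0·-3 + 1·0 = -4
  a_8 = -1·-4 + 0·4 + 0·0 + 1·-3 = 1
  a_9 = -1·1 + 0·-4 + 0·4 + 1·0 = -1
  a_10 = -1·-1 + 0·1 + 0·-4 + 1·4 = 5
  a_11 = -1·5 + 0·-1 + 0·1 + 1·-4 = -9
  a_12 = -1·-9 + 0·5 + 0·-1 + 1·1 = 10
  a_13 = -1·10 + 0·-9 + 0·5 + 1·-1 = -11
  a_14 = -1·-11 + 0·10 + 0·-9 + 1·5 = 16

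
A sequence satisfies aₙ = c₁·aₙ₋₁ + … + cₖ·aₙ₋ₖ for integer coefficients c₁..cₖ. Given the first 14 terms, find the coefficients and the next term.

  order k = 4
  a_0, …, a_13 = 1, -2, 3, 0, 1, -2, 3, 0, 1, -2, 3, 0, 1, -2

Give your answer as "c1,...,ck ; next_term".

  a_4 = 0·0 + 0·3 + 0·-2 + 1·1 = 1
  a_5 = 0·1 + 0·0 + 0·3 + 1·-2 = -2
  a_6 = 0·-2 + 0·1 + 0·0 + 1·3 = 3
  a_7 = 0·3 + 0·-2 + 0·1 + 1·0 = 0
  a_8 = 0·0 + 0·3 + 0·-2 + 1·1 = 1
  a_9 = 0·1 + 0·0 + 0·3 + 1·-2 = -2
  a_10 = 0·-2 + 0·1 + 0·0 + 1·3 = 3
  a_11 = 0·3 + 0·-2 + 0·1 + 1·0 = 0
  a_12 = 0·0 + 0·3 + 0·-2 + 1·1 = 1
  a_13 = 0·1 + 0·0 + 0·3 + 1·-2 = -2
  a_14 = 0·-2 + 0·1 + 0·0 + 1·3 = 3

0,0,0,1 ; 3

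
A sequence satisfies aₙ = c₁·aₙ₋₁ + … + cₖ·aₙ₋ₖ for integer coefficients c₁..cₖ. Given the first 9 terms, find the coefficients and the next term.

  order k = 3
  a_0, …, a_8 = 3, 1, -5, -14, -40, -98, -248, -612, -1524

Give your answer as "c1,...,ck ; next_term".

  a_3 = 2·-5 + 2·1 + -2·3 = -14
  a_4 = 2·-14 + 2·-5 + -2·1 = -40
  a_5 = 2·-40 + 2·-14 + -2·-5 = -98
  a_6 = 2·-98 + 2·-40 + -2·-14 = -248
  a_7 = 2·-248 + 2·-98 + -2·-40 = -612
  a_8 = 2·-612 + 2·-248 + -2·-98 = -1524
  a_9 = 2·-1524 + 2·-612 + -2·-248 = -3776

2,2,-2 ; -3776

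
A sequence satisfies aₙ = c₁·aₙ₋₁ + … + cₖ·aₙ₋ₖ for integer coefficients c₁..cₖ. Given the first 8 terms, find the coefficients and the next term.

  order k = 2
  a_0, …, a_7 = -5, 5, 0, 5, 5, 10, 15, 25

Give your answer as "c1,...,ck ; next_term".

1,1 ; 40

  a_2 = 1·5 + 1·-5 = 0
  a_3 = 1·0 + 1·5 = 5
  a_4 = 1·5 + 1·0 = 5
  a_5 = 1·5 + 1·5 = 10
  a_6 = 1·10 + 1·5 = 15
  a_7 = 1·15 + 1·10 = 25
  a_8 = 1·25 + 1·15 = 40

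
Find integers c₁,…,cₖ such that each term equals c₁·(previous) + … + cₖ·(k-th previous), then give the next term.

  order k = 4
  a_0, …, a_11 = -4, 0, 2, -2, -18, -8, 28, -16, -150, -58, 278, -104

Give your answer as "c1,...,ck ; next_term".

  a_4 = 1·-2 + -2·2 + 3·0 + 3·-4 = -18
  a_5 = 1·-18 + -2·-2 + 3·2 + 3·0 = -8
  a_6 = 1·-8 + -2·-18 + 3·-2 + 3·2 = 28
  a_7 = 1·28 + -2·-8 + 3·-18 + 3·-2 = -16
  a_8 = 1·-16 + -2·28 + 3·-8 + 3·-18 = -150
  a_9 = 1·-150 + -2·-16 + 3·28 + 3·-8 = -58
  a_10 = 1·-58 + -2·-150 + 3·-16 + 3·28 = 278
  a_11 = 1·278 + -2·-58 + 3·-150 + 3·-16 = -104
  a_12 = 1·-104 + -2·278 + 3·-58 + 3·-150 = -1284

1,-2,3,3 ; -1284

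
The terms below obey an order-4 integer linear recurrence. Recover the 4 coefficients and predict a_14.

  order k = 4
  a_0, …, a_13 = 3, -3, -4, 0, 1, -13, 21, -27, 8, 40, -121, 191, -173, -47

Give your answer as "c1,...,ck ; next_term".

-2,-1,2,1 ; 528

  a_4 = -2·0 + -1·-4 + 2·-3 + 1·3 = 1
  a_5 = -2·1 + -1·0 + 2·-4 + 1·-3 = -13
  a_6 = -2·-13 + -1·1 + 2·0 + 1·-4 = 21
  a_7 = -2·21 + -1·-13 + 2·1 + 1·0 = -27
  a_8 = -2·-27 + -1·21 + 2·-13 + 1·1 = 8
  a_9 = -2·8 + -1·-27 + 2·21 + 1·-13 = 40
  a_10 = -2·40 + -1·8 + 2·-27 + 1·21 = -121
  a_11 = -2·-121 + -1·40 + 2·8 + 1·-27 = 191
  a_12 = -2·191 + -1·-121 + 2·40 + 1·8 = -173
  a_13 = -2·-173 + -1·191 + 2·-121 + 1·40 = -47
  a_14 = -2·-47 + -1·-173 + 2·191 + 1·-121 = 528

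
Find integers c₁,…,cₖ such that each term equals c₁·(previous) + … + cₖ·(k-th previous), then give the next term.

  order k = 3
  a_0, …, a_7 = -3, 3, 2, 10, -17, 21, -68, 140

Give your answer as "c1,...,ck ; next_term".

  a_3 = -1·2 + 1·3 + -3·-3 = 10
  a_4 = -1·10 + 1·2 + -3·3 = -17
  a_5 = -1·-17 + 1·10 + -3·2 = 21
  a_6 = -1·21 + 1·-17 + -3·10 = -68
  a_7 = -1·-68 + 1·21 + -3·-17 = 140
  a_8 = -1·140 + 1·-68 + -3·21 = -271

-1,1,-3 ; -271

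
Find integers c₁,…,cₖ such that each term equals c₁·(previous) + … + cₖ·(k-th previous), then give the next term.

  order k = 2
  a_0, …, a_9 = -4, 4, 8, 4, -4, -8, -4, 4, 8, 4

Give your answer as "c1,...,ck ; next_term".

1,-1 ; -4

  a_2 = 1·4 + -1·-4 = 8
  a_3 = 1·8 + -1·4 = 4
  a_4 = 1·4 + -1·8 = -4
  a_5 = 1·-4 + -1·4 = -8
  a_6 = 1·-8 + -1·-4 = -4
  a_7 = 1·-4 + -1·-8 = 4
  a_8 = 1·4 + -1·-4 = 8
  a_9 = 1·8 + -1·4 = 4
  a_10 = 1·4 + -1·8 = -4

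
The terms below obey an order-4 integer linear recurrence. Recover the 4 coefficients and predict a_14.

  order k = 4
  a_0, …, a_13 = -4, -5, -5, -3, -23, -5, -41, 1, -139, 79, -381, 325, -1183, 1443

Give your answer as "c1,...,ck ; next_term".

  a_4 = -1·-3 + 1·-5 + 1·-5 + 4·-4 = -23
  a_5 = -1·-23 + 1·-3 + 1·-5 + 4·-5 = -5
  a_6 = -1·-5 + 1·-23 + 1·-3 + 4·-5 = -41
  a_7 = -1·-41 + 1·-5 + 1·-23 + 4·-3 = 1
  a_8 = -1·1 + 1·-41 + 1·-5 + 4·-23 = -139
  a_9 = -1·-139 + 1·1 + 1·-41 + 4·-5 = 79
  a_10 = -1·79 + 1·-139 + 1·1 + 4·-41 = -381
  a_11 = -1·-381 + 1·79 + 1·-139 + 4·1 = 325
  a_12 = -1·325 + 1·-381 + 1·79 + 4·-139 = -1183
  a_13 = -1·-1183 + 1·325 + 1·-381 + 4·79 = 1443
  a_14 = -1·1443 + 1·-1183 + 1·325 + 4·-381 = -3825

-1,1,1,4 ; -3825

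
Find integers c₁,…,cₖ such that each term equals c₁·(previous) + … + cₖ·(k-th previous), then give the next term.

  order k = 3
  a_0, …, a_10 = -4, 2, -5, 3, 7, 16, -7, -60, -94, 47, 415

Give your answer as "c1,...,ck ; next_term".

1,-2,-3 ; 603

  a_3 = 1·-5 + -2·2 + -3·-4 = 3
  a_4 = 1·3 + -2·-5 + -3·2 = 7
  a_5 = 1·7 + -2·3 + -3·-5 = 16
  a_6 = 1·16 + -2·7 + -3·3 = -7
  a_7 = 1·-7 + -2·16 + -3·7 = -60
  a_8 = 1·-60 + -2·-7 + -3·16 = -94
  a_9 = 1·-94 + -2·-60 + -3·-7 = 47
  a_10 = 1·47 + -2·-94 + -3·-60 = 415
  a_11 = 1·415 + -2·47 + -3·-94 = 603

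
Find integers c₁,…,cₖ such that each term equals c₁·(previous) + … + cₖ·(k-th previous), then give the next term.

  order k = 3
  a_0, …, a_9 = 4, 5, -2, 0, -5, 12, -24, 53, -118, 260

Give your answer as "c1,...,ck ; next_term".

  a_3 = -2·-2 + 0·5 + -1·4 = 0
  a_4 = -2·0 + 0·-2 + -1·5 = -5
  a_5 = -2·-5 + 0·0 + -1·-2 = 12
  a_6 = -2·12 + 0·-5 + -1·0 = -24
  a_7 = -2·-24 + 0·12 + -1·-5 = 53
  a_8 = -2·53 + 0·-24 + -1·12 = -118
  a_9 = -2·-118 + 0·53 + -1·-24 = 260
  a_10 = -2·260 + 0·-118 + -1·53 = -573

-2,0,-1 ; -573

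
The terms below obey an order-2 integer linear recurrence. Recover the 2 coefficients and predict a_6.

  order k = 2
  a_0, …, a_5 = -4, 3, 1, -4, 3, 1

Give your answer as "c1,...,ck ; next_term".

-1,-1 ; -4

  a_2 = -1·3 + -1·-4 = 1
  a_3 = -1·1 + -1·3 = -4
  a_4 = -1·-4 + -1·1 = 3
  a_5 = -1·3 + -1·-4 = 1
  a_6 = -1·1 + -1·3 = -4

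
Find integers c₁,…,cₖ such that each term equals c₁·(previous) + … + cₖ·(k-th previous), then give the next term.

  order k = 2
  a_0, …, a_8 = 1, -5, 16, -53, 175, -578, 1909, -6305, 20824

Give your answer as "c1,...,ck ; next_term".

-3,1 ; -68777

  a_2 = -3·-5 + 1·1 = 16
  a_3 = -3·16 + 1·-5 = -53
  a_4 = -3·-53 + 1·16 = 175
  a_5 = -3·175 + 1·-53 = -578
  a_6 = -3·-578 + 1·175 = 1909
  a_7 = -3·1909 + 1·-578 = -6305
  a_8 = -3·-6305 + 1·1909 = 20824
  a_9 = -3·20824 + 1·-6305 = -68777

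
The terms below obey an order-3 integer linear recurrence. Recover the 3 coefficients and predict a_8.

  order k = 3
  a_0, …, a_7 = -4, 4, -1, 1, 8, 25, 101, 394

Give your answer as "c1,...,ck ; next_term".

  a_3 = 3·-1 + 3·4 + 2·-4 = 1
  a_4 = 3·1 + 3·-1 + 2·4 = 8
  a_5 = 3·8 + 3·1 + 2·-1 = 25
  a_6 = 3·25 + 3·8 + 2·1 = 101
  a_7 = 3·101 + 3·25 + 2·8 = 394
  a_8 = 3·394 + 3·101 + 2·25 = 1535

3,3,2 ; 1535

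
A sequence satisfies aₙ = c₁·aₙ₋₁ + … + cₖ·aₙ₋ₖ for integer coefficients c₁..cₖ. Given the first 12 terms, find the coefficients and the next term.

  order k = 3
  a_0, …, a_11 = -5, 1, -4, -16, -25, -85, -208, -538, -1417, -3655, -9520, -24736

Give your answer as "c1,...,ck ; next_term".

  a_3 = 1·-4 + 3·1 + 3·-5 = -16
  a_4 = 1·-16 + 3·-4 + 3·1 = -25
  a_5 = 1·-25 + 3·-16 + 3·-4 = -85
  a_6 = 1·-85 + 3·-25 + 3·-16 = -208
  a_7 = 1·-208 + 3·-85 + 3·-25 = -538
  a_8 = 1·-538 + 3·-208 + 3·-85 = -1417
  a_9 = 1·-1417 + 3·-538 + 3·-208 = -3655
  a_10 = 1·-3655 + 3·-1417 + 3·-538 = -9520
  a_11 = 1·-9520 + 3·-3655 + 3·-1417 = -24736
  a_12 = 1·-24736 + 3·-9520 + 3·-3655 = -64261

1,3,3 ; -64261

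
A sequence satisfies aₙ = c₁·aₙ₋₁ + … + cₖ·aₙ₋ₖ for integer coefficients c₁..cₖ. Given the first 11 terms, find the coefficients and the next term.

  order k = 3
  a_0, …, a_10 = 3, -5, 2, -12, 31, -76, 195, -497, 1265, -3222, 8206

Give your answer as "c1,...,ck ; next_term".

-2,1,-1 ; -20899

  a_3 = -2·2 + 1·-5 + -1·3 = -12
  a_4 = -2·-12 + 1·2 + -1·-5 = 31
  a_5 = -2·31 + 1·-12 + -1·2 = -76
  a_6 = -2·-76 + 1·31 + -1·-12 = 195
  a_7 = -2·195 + 1·-76 + -1·31 = -497
  a_8 = -2·-497 + 1·195 + -1·-76 = 1265
  a_9 = -2·1265 + 1·-497 + -1·195 = -3222
  a_10 = -2·-3222 + 1·1265 + -1·-497 = 8206
  a_11 = -2·8206 + 1·-3222 + -1·1265 = -20899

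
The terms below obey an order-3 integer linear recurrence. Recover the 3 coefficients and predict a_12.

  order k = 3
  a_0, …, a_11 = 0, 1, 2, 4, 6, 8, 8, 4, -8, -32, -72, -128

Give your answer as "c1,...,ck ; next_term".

2,0,-2 ; -192

  a_3 = 2·2 + 0·1 + -2·0 = 4
  a_4 = 2·4 + 0·2 + -2·1 = 6
  a_5 = 2·6 + 0·4 + -2·2 = 8
  a_6 = 2·8 + 0·6 + -2·4 = 8
  a_7 = 2·8 + 0·8 + -2·6 = 4
  a_8 = 2·4 + 0·8 + -2·8 = -8
  a_9 = 2·-8 + 0·4 + -2·8 = -32
  a_10 = 2·-32 + 0·-8 + -2·4 = -72
  a_11 = 2·-72 + 0·-32 + -2·-8 = -128
  a_12 = 2·-128 + 0·-72 + -2·-32 = -192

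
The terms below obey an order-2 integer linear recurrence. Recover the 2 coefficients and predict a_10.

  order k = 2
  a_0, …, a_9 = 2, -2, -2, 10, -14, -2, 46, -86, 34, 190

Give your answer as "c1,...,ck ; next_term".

  a_2 = -2·-2 + -3·2 = -2
  a_3 = -2·-2 + -3·-2 = 10
  a_4 = -2·10 + -3·-2 = -14
  a_5 = -2·-14 + -3·10 = -2
  a_6 = -2·-2 + -3·-14 = 46
  a_7 = -2·46 + -3·-2 = -86
  a_8 = -2·-86 + -3·46 = 34
  a_9 = -2·34 + -3·-86 = 190
  a_10 = -2·190 + -3·34 = -482

-2,-3 ; -482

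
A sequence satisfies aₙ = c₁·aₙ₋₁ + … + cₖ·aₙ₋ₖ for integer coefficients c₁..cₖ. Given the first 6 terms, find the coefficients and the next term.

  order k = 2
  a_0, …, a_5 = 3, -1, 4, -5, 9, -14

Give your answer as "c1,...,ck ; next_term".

-1,1 ; 23

  a_2 = -1·-1 + 1·3 = 4
  a_3 = -1·4 + 1·-1 = -5
  a_4 = -1·-5 + 1·4 = 9
  a_5 = -1·9 + 1·-5 = -14
  a_6 = -1·-14 + 1·9 = 23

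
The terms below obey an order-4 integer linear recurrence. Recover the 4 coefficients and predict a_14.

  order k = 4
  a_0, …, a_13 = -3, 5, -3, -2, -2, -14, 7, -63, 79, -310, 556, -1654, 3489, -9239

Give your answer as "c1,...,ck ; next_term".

-1,4,1,-1 ; 20985

  a_4 = -1·-2 + 4·-3 + 1·5 + -1·-3 = -2
  a_5 = -1·-2 + 4·-2 + 1·-3 + -1·5 = -14
  a_6 = -1·-14 + 4·-2 + 1·-2 + -1·-3 = 7
  a_7 = -1·7 + 4·-14 + 1·-2 + -1·-2 = -63
  a_8 = -1·-63 + 4·7 + 1·-14 + -1·-2 = 79
  a_9 = -1·79 + 4·-63 + 1·7 + -1·-14 = -310
  a_10 = -1·-310 + 4·79 + 1·-63 + -1·7 = 556
  a_11 = -1·556 + 4·-310 + 1·79 + -1·-63 = -1654
  a_12 = -1·-1654 + 4·556 + 1·-310 + -1·79 = 3489
  a_13 = -1·3489 + 4·-1654 + 1·556 + -1·-310 = -9239
  a_14 = -1·-9239 + 4·3489 + 1·-1654 + -1·556 = 20985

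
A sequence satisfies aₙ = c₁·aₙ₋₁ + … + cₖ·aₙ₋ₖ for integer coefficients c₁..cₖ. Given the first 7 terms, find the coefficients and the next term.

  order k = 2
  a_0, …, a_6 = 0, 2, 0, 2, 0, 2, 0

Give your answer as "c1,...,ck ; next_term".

  a_2 = 0·2 + 1·0 = 0
  a_3 = 0·0 + 1·2 = 2
  a_4 = 0·2 + 1·0 = 0
  a_5 = 0·0 + 1·2 = 2
  a_6 = 0·2 + 1·0 = 0
  a_7 = 0·0 + 1·2 = 2

0,1 ; 2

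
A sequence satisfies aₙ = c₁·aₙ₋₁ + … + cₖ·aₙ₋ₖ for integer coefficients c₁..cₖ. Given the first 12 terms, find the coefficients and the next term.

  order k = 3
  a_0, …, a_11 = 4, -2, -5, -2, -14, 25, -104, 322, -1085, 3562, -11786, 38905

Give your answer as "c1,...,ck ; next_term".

-2,4,-1 ; -128516

  a_3 = -2·-5 + 4·-2 + -1·4 = -2
  a_4 = -2·-2 + 4·-5 + -1·-2 = -14
  a_5 = -2·-14 + 4·-2 + -1·-5 = 25
  a_6 = -2·25 + 4·-14 + -1·-2 = -104
  a_7 = -2·-104 + 4·25 + -1·-14 = 322
  a_8 = -2·322 + 4·-104 + -1·25 = -1085
  a_9 = -2·-1085 + 4·322 + -1·-104 = 3562
  a_10 = -2·3562 + 4·-1085 + -1·322 = -11786
  a_11 = -2·-11786 + 4·3562 + -1·-1085 = 38905
  a_12 = -2·38905 + 4·-11786 + -1·3562 = -128516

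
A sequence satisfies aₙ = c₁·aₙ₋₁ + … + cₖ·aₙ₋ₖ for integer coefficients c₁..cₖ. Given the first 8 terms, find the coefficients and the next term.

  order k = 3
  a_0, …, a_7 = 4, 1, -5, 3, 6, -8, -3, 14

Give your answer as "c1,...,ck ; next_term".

  a_3 = 0·-5 + -1·1 + 1·4 = 3
  a_4 = 0·3 + -1·-5 + 1·1 = 6
  a_5 = 0·6 + -1·3 + 1·-5 = -8
  a_6 = 0·-8 + -1·6 + 1·3 = -3
  a_7 = 0·-3 + -1·-8 + 1·6 = 14
  a_8 = 0·14 + -1·-3 + 1·-8 = -5

0,-1,1 ; -5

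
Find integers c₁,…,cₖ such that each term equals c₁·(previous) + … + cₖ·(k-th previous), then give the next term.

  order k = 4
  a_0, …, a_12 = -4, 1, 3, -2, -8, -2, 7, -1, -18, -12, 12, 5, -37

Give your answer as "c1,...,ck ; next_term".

1,-1,1,1 ; -42

  a_4 = 1·-2 + -1·3 + 1·1 + 1·-4 = -8
  a_5 = 1·-8 + -1·-2 + 1·3 + 1·1 = -2
  a_6 = 1·-2 + -1·-8 + 1·-2 + 1·3 = 7
  a_7 = 1·7 + -1·-2 + 1·-8 + 1·-2 = -1
  a_8 = 1·-1 + -1·7 + 1·-2 + 1·-8 = -18
  a_9 = 1·-18 + -1·-1 + 1·7 + 1·-2 = -12
  a_10 = 1·-12 + -1·-18 + 1·-1 + 1·7 = 12
  a_11 = 1·12 + -1·-12 + 1·-18 + 1·-1 = 5
  a_12 = 1·5 + -1·12 + 1·-12 + 1·-18 = -37
  a_13 = 1·-37 + -1·5 + 1·12 + 1·-12 = -42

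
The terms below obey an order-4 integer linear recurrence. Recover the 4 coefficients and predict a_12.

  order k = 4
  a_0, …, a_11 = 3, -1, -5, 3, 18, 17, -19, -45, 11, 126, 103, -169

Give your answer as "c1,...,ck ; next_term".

1,-1,-1,3 ; -365

  a_4 = 1·3 + -1·-5 + -1·-1 + 3·3 = 18
  a_5 = 1·18 + -1·3 + -1·-5 + 3·-1 = 17
  a_6 = 1·17 + -1·18 + -1·3 + 3·-5 = -19
  a_7 = 1·-19 + -1·17 + -1·18 + 3·3 = -45
  a_8 = 1·-45 + -1·-19 + -1·17 + 3·18 = 11
  a_9 = 1·11 + -1·-45 + -1·-19 + 3·17 = 126
  a_10 = 1·126 + -1·11 + -1·-45 + 3·-19 = 103
  a_11 = 1·103 + -1·126 + -1·11 + 3·-45 = -169
  a_12 = 1·-169 + -1·103 + -1·126 + 3·11 = -365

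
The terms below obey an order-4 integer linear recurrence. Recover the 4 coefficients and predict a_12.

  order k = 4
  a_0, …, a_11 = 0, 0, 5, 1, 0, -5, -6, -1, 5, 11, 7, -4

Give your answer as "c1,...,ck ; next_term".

0,0,-1,-1 ; -16

  a_4 = 0·1 + 0·5 + -1·0 + -1·0 = 0
  a_5 = 0·0 + 0·1 + -1·5 + -1·0 = -5
  a_6 = 0·-5 + 0·0 + -1·1 + -1·5 = -6
  a_7 = 0·-6 + 0·-5 + -1·0 + -1·1 = -1
  a_8 = 0·-1 + 0·-6 + -1·-5 + -1·0 = 5
  a_9 = 0·5 + 0·-1 + -1·-6 + -1·-5 = 11
  a_10 = 0·11 + 0·5 + -1·-1 + -1·-6 = 7
  a_11 = 0·7 + 0·11 + -1·5 + -1·-1 = -4
  a_12 = 0·-4 + 0·7 + -1·11 + -1·5 = -16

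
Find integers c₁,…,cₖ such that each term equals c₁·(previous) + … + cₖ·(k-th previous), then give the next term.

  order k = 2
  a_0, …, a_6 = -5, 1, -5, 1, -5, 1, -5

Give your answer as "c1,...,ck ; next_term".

  a_2 = 0·1 + 1·-5 = -5
  a_3 = 0·-5 + 1·1 = 1
  a_4 = 0·1 + 1·-5 = -5
  a_5 = 0·-5 + 1·1 = 1
  a_6 = 0·1 + 1·-5 = -5
  a_7 = 0·-5 + 1·1 = 1

0,1 ; 1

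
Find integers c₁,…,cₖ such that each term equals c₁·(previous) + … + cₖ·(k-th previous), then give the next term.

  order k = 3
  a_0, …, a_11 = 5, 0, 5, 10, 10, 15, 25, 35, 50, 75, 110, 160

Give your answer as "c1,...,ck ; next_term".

  a_3 = 1·5 + 0·0 + 1·5 = 10
  a_4 = 1·10 + 0·5 + 1·0 = 10
  a_5 = 1·10 + 0·10 + 1·5 = 15
  a_6 = 1·15 + 0·10 + 1·10 = 25
  a_7 = 1·25 + 0·15 + 1·10 = 35
  a_8 = 1·35 + 0·25 + 1·15 = 50
  a_9 = 1·50 + 0·35 + 1·25 = 75
  a_10 = 1·75 + 0·50 + 1·35 = 110
  a_11 = 1·110 + 0·75 + 1·50 = 160
  a_12 = 1·160 + 0·110 + 1·75 = 235

1,0,1 ; 235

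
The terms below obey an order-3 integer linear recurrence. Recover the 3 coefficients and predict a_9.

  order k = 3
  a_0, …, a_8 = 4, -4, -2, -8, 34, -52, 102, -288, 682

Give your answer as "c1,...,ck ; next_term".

-2,-1,-4 ; -1484

  a_3 = -2·-2 + -1·-4 + -4·4 = -8
  a_4 = -2·-8 + -1·-2 + -4·-4 = 34
  a_5 = -2·34 + -1·-8 + -4·-2 = -52
  a_6 = -2·-52 + -1·34 + -4·-8 = 102
  a_7 = -2·102 + -1·-52 + -4·34 = -288
  a_8 = -2·-288 + -1·102 + -4·-52 = 682
  a_9 = -2·682 + -1·-288 + -4·102 = -1484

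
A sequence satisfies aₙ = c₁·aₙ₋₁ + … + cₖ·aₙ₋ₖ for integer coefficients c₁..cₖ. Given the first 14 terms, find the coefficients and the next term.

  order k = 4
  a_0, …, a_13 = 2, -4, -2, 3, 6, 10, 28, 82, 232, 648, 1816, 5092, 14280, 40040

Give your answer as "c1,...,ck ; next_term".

2,2,0,2 ; 112272

  a_4 = 2·3 + 2·-2 + 0·-4 + 2·2 = 6
  a_5 = 2·6 + 2·3 + 0·-2 + 2·-4 = 10
  a_6 = 2·10 + 2·6 + 0·3 + 2·-2 = 28
  a_7 = 2·28 + 2·10 + 0·6 + 2·3 = 82
  a_8 = 2·82 + 2·28 + 0·10 + 2·6 = 232
  a_9 = 2·232 + 2·82 + 0·28 + 2·10 = 648
  a_10 = 2·648 + 2·232 + 0·82 + 2·28 = 1816
  a_11 = 2·1816 + 2·648 + 0·232 + 2·82 = 5092
  a_12 = 2·5092 + 2·1816 + 0·648 + 2·232 = 14280
  a_13 = 2·14280 + 2·5092 + 0·1816 + 2·648 = 40040
  a_14 = 2·40040 + 2·14280 + 0·5092 + 2·1816 = 112272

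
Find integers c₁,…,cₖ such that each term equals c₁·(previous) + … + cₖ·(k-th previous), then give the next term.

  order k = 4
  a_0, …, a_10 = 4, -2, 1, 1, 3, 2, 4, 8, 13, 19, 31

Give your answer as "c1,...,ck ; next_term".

  a_4 = 1·1 + 0·1 + 1·-2 + 1·4 = 3
  a_5 = 1·3 + 0·1 + 1·1 + 1·-2 = 2
  a_6 = 1·2 + 0·3 + 1·1 + 1·1 = 4
  a_7 = 1·4 + 0·2 + 1·3 + 1·1 = 8
  a_8 = 1·8 + 0·4 + 1·2 + 1·3 = 13
  a_9 = 1·13 + 0·8 + 1·4 + 1·2 = 19
  a_10 = 1·19 + 0·13 + 1·8 + 1·4 = 31
  a_11 = 1·31 + 0·19 + 1·13 + 1·8 = 52

1,0,1,1 ; 52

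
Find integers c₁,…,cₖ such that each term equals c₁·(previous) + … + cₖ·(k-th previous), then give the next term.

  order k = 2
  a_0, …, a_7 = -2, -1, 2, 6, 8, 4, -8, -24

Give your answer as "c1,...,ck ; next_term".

  a_2 = 2·-1 + -2·-2 = 2
  a_3 = 2·2 + -2·-1 = 6
  a_4 = 2·6 + -2·2 = 8
  a_5 = 2·8 + -2·6 = 4
  a_6 = 2·4 + -2·8 = -8
  a_7 = 2·-8 + -2·4 = -24
  a_8 = 2·-24 + -2·-8 = -32

2,-2 ; -32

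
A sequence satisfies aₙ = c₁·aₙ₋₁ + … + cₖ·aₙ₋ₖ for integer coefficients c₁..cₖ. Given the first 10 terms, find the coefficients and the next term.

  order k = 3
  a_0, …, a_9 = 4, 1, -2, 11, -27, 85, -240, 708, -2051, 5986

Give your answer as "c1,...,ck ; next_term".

  a_3 = -2·-2 + 3·1 + 1·4 = 11
  a_4 = -2·11 + 3·-2 + 1·1 = -27
  a_5 = -2·-27 + 3·11 + 1·-2 = 85
  a_6 = -2·85 + 3·-27 + 1·11 = -240
  a_7 = -2·-240 + 3·85 + 1·-27 = 708
  a_8 = -2·708 + 3·-240 + 1·85 = -2051
  a_9 = -2·-2051 + 3·708 + 1·-240 = 5986
  a_10 = -2·5986 + 3·-2051 + 1·708 = -17417

-2,3,1 ; -17417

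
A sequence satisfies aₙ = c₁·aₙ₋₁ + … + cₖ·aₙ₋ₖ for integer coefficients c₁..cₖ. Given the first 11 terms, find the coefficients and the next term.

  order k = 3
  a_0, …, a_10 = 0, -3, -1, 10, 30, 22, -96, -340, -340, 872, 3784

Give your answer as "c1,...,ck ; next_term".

2,-4,-2 ; 4760

  a_3 = 2·-1 + -4·-3 + -2·0 = 10
  a_4 = 2·10 + -4·-1 + -2·-3 = 30
  a_5 = 2·30 + -4·10 + -2·-1 = 22
  a_6 = 2·22 + -4·30 + -2·10 = -96
  a_7 = 2·-96 + -4·22 + -2·30 = -340
  a_8 = 2·-340 + -4·-96 + -2·22 = -340
  a_9 = 2·-340 + -4·-340 + -2·-96 = 872
  a_10 = 2·872 + -4·-340 + -2·-340 = 3784
  a_11 = 2·3784 + -4·872 + -2·-340 = 4760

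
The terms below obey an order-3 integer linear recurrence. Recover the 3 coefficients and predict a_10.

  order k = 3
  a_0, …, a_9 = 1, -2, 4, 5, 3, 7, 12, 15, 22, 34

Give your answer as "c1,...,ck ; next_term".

1,0,1 ; 49

  a_3 = 1·4 + 0·-2 + 1·1 = 5
  a_4 = 1·5 + 0·4 + 1·-2 = 3
  a_5 = 1·3 + 0·5 + 1·4 = 7
  a_6 = 1·7 + 0·3 + 1·5 = 12
  a_7 = 1·12 + 0·7 + 1·3 = 15
  a_8 = 1·15 + 0·12 + 1·7 = 22
  a_9 = 1·22 + 0·15 + 1·12 = 34
  a_10 = 1·34 + 0·22 + 1·15 = 49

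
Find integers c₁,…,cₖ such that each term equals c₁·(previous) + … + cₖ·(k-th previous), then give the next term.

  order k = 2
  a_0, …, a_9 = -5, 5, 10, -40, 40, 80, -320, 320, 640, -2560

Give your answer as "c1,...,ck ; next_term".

-2,-4 ; 2560

  a_2 = -2·5 + -4·-5 = 10
  a_3 = -2·10 + -4·5 = -40
  a_4 = -2·-40 + -4·10 = 40
  a_5 = -2·40 + -4·-40 = 80
  a_6 = -2·80 + -4·40 = -320
  a_7 = -2·-320 + -4·80 = 320
  a_8 = -2·320 + -4·-320 = 640
  a_9 = -2·640 + -4·320 = -2560
  a_10 = -2·-2560 + -4·640 = 2560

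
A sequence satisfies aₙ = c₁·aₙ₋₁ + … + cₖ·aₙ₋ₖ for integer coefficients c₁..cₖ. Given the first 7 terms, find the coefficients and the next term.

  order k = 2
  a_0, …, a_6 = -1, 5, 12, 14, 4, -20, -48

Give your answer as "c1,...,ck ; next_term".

2,-2 ; -56

  a_2 = 2·5 + -2·-1 = 12
  a_3 = 2·12 + -2·5 = 14
  a_4 = 2·14 + -2·12 = 4
  a_5 = 2·4 + -2·14 = -20
  a_6 = 2·-20 + -2·4 = -48
  a_7 = 2·-48 + -2·-20 = -56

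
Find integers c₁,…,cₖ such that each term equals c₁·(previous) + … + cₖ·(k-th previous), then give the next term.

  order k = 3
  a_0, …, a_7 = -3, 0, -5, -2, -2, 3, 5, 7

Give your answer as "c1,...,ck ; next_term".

  a_3 = 1·-5 + 0·0 + -1·-3 = -2
  a_4 = 1·-2 + 0·-5 + -1·0 = -2
  a_5 = 1·-2 + 0·-2 + -1·-5 = 3
  a_6 = 1·3 + 0·-2 + -1·-2 = 5
  a_7 = 1·5 + 0·3 + -1·-2 = 7
  a_8 = 1·7 + 0·5 + -1·3 = 4

1,0,-1 ; 4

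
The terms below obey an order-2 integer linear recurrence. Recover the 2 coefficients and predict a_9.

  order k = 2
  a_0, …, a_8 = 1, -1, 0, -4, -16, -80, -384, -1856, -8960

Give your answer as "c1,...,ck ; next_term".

4,4 ; -43264

  a_2 = 4·-1 + 4·1 = 0
  a_3 = 4·0 + 4·-1 = -4
  a_4 = 4·-4 + 4·0 = -16
  a_5 = 4·-16 + 4·-4 = -80
  a_6 = 4·-80 + 4·-16 = -384
  a_7 = 4·-384 + 4·-80 = -1856
  a_8 = 4·-1856 + 4·-384 = -8960
  a_9 = 4·-8960 + 4·-1856 = -43264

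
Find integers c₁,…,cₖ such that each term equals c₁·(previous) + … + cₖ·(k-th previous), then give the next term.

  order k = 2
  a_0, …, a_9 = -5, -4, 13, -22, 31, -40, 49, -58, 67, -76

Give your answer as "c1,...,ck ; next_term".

-2,-1 ; 85

  a_2 = -2·-4 + -1·-5 = 13
  a_3 = -2·13 + -1·-4 = -22
  a_4 = -2·-22 + -1·13 = 31
  a_5 = -2·31 + -1·-22 = -40
  a_6 = -2·-40 + -1·31 = 49
  a_7 = -2·49 + -1·-40 = -58
  a_8 = -2·-58 + -1·49 = 67
  a_9 = -2·67 + -1·-58 = -76
  a_10 = -2·-76 + -1·67 = 85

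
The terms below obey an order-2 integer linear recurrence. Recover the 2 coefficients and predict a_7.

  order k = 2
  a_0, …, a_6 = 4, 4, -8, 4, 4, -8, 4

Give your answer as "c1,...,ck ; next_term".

-1,-1 ; 4

  a_2 = -1·4 + -1·4 = -8
  a_3 = -1·-8 + -1·4 = 4
  a_4 = -1·4 + -1·-8 = 4
  a_5 = -1·4 + -1·4 = -8
  a_6 = -1·-8 + -1·4 = 4
  a_7 = -1·4 + -1·-8 = 4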